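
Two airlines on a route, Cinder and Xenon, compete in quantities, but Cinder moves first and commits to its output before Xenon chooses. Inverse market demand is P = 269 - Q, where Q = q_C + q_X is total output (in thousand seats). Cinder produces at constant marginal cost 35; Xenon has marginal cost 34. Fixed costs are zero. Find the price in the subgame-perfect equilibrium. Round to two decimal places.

93.25

Solve by backward induction. Given q_C, the follower Xenon maximises π_X = (269 - q_C - q_X)q_X - 34q_X.
Follower FOC: 235 - q_C - 2q_X = 0, so q_X(q_C) = (235 - q_C)/2.
The leader anticipates this reaction. Substituting into P = 269 - Q gives P = 303/2 - (1/2)q_C, so π_C = (303/2 - (1/2)q_C)q_C - 35q_C.
Maximising: ∂π_C/∂q_C = 233/2 - q_C = 0, giving q_C = 233/2.
Then q_X = (235 - 233/2)/2 = 237/4.
Total output Q = 703/4, so price P = 269 - 703/4 = 373/4.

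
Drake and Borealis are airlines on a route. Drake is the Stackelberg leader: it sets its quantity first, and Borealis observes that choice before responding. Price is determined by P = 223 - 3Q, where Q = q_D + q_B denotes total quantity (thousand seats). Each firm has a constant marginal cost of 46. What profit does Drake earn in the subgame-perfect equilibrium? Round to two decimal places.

The follower Borealis best-responds to any q_D: π_B = (223 - 3Q)q_B - 46q_B.
Follower FOC: 177 - 3q_D - 6q_B = 0, so q_B(q_D) = (177 - 3q_D)/6.
The leader anticipates this reaction. Substituting into P = 223 - 3Q gives P = 269/2 - (3/2)q_D, so π_D = (269/2 - (3/2)q_D)q_D - 46q_D.
The leader's first-order condition 177/2 - 3q_D = 0 yields q_D = 59/2.
Then q_B = (177 - 3·(59/2))/6 = 59/4.
Price P = 223 - 3·(177/4) = 361/4.
Drake's profit: (361/4 - 46)·(59/2) = 1305.3750.

1305.38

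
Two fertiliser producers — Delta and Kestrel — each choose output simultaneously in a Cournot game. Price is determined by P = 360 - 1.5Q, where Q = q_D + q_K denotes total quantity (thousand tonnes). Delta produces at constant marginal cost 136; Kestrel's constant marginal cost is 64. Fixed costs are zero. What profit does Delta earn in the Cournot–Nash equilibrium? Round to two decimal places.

Delta's profit: π_D = (360 - 1.5Q)q_D - (136q_D). Setting ∂π_D/∂q_D = 0: 224 - 3q_D - (3/2)(q_K) = 0.
Kestrel's first-order condition: 296 - 3q_K - (3/2)(q_D) = 0.
So q_D = (224 - (3/2)q_K)/3 and q_K = (296 - (3/2)q_D)/3.
Solving the pair: q_D = 304/9, q_K = 736/9.
Price P = 360 - (3/2)·(1040/9) = 560/3.
Delta's profit: (560/3 - 136)·(304/9) = 1711.4074.

1711.41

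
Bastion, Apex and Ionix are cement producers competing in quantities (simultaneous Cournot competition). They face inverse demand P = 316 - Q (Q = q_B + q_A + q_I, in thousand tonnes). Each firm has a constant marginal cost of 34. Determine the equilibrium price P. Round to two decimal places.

104.50

Each firm earns π_i = (316 - Q)q_i - 34q_i.
First-order condition (treating rivals' output as given): 282 - 2q_i - Σ_{j≠i} q_j = 0.
By symmetry each firm produces the same amount; substituting Σ_{j≠i} q_j = 2q_i yields q_i = 282/4 = 141/2.
Total output Q = 423/2, so price P = 316 - 423/2 = 209/2.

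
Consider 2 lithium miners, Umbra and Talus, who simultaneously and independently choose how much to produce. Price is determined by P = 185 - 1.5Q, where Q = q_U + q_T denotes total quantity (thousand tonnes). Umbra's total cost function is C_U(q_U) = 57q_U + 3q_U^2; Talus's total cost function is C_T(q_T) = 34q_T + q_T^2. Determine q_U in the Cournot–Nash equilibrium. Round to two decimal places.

Umbra's profit: π_U = (185 - 1.5Q)q_U - (57q_U + 3q_U²). Setting ∂π_U/∂q_U = 0: 128 - 9q_U - (3/2)(q_T) = 0.
Talus's profit: π_T = (185 - 1.5Q)q_T - (34q_T + q_T²). Setting ∂π_T/∂q_T = 0: 151 - 5q_T - (3/2)(q_U) = 0.
So q_U = (128 - (3/2)q_T)/9 and q_T = (151 - (3/2)q_U)/5.
Substituting one into the other gives q_U = 1654/171 and q_T = 1556/57.

9.67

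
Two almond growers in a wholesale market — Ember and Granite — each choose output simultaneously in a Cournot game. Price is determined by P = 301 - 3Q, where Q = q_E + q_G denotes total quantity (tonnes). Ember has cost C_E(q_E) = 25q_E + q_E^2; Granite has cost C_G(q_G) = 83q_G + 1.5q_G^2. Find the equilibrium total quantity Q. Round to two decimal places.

Ember's profit: π_E = (301 - 3Q)q_E - (25q_E + q_E²). Setting ∂π_E/∂q_E = 0: 276 - 8q_E - 3(q_G) = 0.
Granite's profit: π_G = (301 - 3Q)q_G - (83q_G + (3/2)q_G²). Setting ∂π_G/∂q_G = 0: 218 - 9q_G - 3(q_E) = 0.
Best responses: q_E = (276 - 3q_G)/8, q_G = (218 - 3q_E)/9.
Substituting one into the other gives q_E = 610/21 and q_G = 916/63.
Total output Q = 610/21 + 916/63 = 43.5873.

43.59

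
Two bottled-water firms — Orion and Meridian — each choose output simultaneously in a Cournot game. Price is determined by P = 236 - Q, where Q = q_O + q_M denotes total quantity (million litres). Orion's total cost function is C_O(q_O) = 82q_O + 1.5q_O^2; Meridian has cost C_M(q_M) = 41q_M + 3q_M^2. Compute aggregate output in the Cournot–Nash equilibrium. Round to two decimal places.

47.64

Orion's profit: π_O = (236 - Q)q_O - (82q_O + (3/2)q_O²). Setting ∂π_O/∂q_O = 0: 154 - 5q_O - (q_M) = 0.
Meridian's first-order condition: 195 - 8q_M - (q_O) = 0.
Best responses: q_O = (154 - q_M)/5, q_M = (195 - q_O)/8.
Substituting one into the other gives q_O = 1037/39 and q_M = 821/39.
Total output Q = 1037/39 + 821/39 = 1858/39.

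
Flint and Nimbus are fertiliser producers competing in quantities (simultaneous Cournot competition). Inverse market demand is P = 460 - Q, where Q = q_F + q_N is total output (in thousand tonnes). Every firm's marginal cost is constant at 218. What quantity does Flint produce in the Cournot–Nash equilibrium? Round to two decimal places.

A representative firm's profit is π_i = q_i(460 - Q) - 218q_i.
First-order condition (treating rivals' output as given): 242 - 2q_i - q_j = 0.
By symmetry each firm produces the same amount; substituting q_j = q_i yields q_i = 242/3.

80.67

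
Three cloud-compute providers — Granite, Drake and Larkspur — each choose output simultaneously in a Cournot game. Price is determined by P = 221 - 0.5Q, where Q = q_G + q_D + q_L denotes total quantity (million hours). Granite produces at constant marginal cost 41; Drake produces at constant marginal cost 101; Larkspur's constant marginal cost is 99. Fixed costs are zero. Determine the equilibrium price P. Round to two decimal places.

115.50

Granite's profit: π_G = (221 - 0.5Q)q_G - (41q_G). Setting ∂π_G/∂q_G = 0: 180 - q_G - (1/2)(q_D + q_L) = 0.
Drake's first-order condition: 120 - q_D - (1/2)(q_G + q_L) = 0.
Larkspur's first-order condition: 122 - q_L - (1/2)(q_G + q_D) = 0.
Adding the 3 first-order conditions: 422 − 2Q = 0, so Q = 211.
Back-substituting: q_G = (180 − 211/2)/(1/2) = 149, q_D = (120 − 211/2)/(1/2) = 29, q_L = (122 − 211/2)/(1/2) = 33.
Total output Q = 211, so price P = 221 - (1/2)·211 = 231/2.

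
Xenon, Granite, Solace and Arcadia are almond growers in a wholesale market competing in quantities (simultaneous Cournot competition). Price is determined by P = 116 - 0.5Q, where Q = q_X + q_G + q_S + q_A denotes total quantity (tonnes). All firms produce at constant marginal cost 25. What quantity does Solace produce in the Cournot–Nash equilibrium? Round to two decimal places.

A representative firm's profit is π_i = q_i(116 - 0.5Q) - 25q_i.
Setting ∂π_i/∂q_i = 0 with rivals' quantities fixed: 91 - q_i - (1/2)·Σ_{j≠i} q_j = 0.
By symmetry each firm produces the same amount; substituting Σ_{j≠i} q_j = 3q_i yields q_i = 91/(5/2) = 182/5.

36.40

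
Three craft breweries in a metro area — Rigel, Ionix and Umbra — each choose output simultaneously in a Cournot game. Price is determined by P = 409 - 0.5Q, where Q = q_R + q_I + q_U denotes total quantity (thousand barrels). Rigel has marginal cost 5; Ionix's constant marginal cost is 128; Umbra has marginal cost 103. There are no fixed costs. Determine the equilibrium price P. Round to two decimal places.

Rigel's profit: π_R = (409 - 0.5Q)q_R - (5q_R). Setting ∂π_R/∂q_R = 0: 404 - q_R - (1/2)(q_I + q_U) = 0.
Ionix's first-order condition: 281 - q_I - (1/2)(q_R + q_U) = 0.
Umbra's first-order condition: 306 - q_U - (1/2)(q_R + q_I) = 0.
Adding the 3 conditions: 991 − Q − Q = 0, i.e. Q = 991/2.
Back-substituting: q_R = (404 − 991/4)/(1/2) = 625/2, q_I = (281 − 991/4)/(1/2) = 133/2, q_U = (306 − 991/4)/(1/2) = 233/2.
Total output Q = 991/2, so price P = 409 - (1/2)·(991/2) = 645/4.

161.25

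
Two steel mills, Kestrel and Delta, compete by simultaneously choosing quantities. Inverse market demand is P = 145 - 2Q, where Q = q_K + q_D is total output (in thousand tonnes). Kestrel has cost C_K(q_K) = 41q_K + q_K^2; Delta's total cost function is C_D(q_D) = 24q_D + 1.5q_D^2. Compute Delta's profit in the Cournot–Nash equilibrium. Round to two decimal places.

650.37

Kestrel's profit: π_K = (145 - 2Q)q_K - (41q_K + q_K²). Setting ∂π_K/∂q_K = 0: 104 - 6q_K - 2(q_D) = 0.
Delta's profit: π_D = (145 - 2Q)q_D - (24q_D + (3/2)q_D²). Setting ∂π_D/∂q_D = 0: 121 - 7q_D - 2(q_K) = 0.
Rearranging gives the reaction functions q_K = (104 - 2q_D)/6 and q_D = (121 - 2q_K)/7.
Solving the pair: q_K = 243/19, q_D = 259/19.
Price P = 145 - 2·(502/19) = 1751/19.
Delta's profit: (1751/19)·(259/19) - 24·(259/19) - (3/2)(259/19)² = 650.3698.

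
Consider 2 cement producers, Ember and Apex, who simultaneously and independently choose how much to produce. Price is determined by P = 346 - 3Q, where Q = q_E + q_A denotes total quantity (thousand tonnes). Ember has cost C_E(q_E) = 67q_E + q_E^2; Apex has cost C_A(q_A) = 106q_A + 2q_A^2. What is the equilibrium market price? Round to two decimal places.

Ember's profit: π_E = (346 - 3Q)q_E - (67q_E + q_E²). Setting ∂π_E/∂q_E = 0: 279 - 8q_E - 3(q_A) = 0.
Apex's profit: π_A = (346 - 3Q)q_A - (106q_A + 2q_A²). Setting ∂π_A/∂q_A = 0: 240 - 10q_A - 3(q_E) = 0.
Rearranging gives the reaction functions q_E = (279 - 3q_A)/8 and q_A = (240 - 3q_E)/10.
Solving the pair: q_E = 29.1549, q_A = 1083/71.
Total output Q = 44.4085, so price P = 346 - 3·44.4085 = 212.7746.

212.77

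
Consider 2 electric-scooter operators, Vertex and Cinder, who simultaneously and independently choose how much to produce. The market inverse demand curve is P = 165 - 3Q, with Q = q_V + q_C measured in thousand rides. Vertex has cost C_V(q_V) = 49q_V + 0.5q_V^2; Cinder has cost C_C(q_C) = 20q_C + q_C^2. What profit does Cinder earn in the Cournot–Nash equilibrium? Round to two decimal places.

805.59

Vertex's profit: π_V = (165 - 3Q)q_V - (49q_V + (1/2)q_V²). Setting ∂π_V/∂q_V = 0: 116 - 7q_V - 3(q_C) = 0.
Cinder's profit: π_C = (165 - 3Q)q_C - (20q_C + q_C²). Setting ∂π_C/∂q_C = 0: 145 - 8q_C - 3(q_V) = 0.
Best responses: q_V = (116 - 3q_C)/7, q_C = (145 - 3q_V)/8.
Substituting one into the other gives q_V = 493/47 and q_C = 667/47.
Price P = 165 - 3·(1160/47) = 90.9574.
Cinder's profit: 90.9574·(667/47) - 20·(667/47) - (667/47)² = 805.5935.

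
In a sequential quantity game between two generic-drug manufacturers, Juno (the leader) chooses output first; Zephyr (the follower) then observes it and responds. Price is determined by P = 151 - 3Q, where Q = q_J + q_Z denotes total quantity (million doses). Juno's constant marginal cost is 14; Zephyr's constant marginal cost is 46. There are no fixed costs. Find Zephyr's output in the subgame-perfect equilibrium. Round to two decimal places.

Solve by backward induction. Given q_J, the follower Zephyr maximises π_Z = (151 - 3q_J - 3q_Z)q_Z - 46q_Z.
∂π_Z/∂q_Z = 105 - 3q_J - 6q_Z = 0 gives the reaction function q_Z = (105 - 3q_J)/6.
The leader anticipates this reaction. Substituting into P = 151 - 3Q gives P = 197/2 - (3/2)q_J, so π_J = (197/2 - (3/2)q_J)q_J - 14q_J.
The leader's first-order condition 169/2 - 3q_J = 0 yields q_J = 169/6.
Then q_Z = (105 - 3·(169/6))/6 = 41/12.

3.42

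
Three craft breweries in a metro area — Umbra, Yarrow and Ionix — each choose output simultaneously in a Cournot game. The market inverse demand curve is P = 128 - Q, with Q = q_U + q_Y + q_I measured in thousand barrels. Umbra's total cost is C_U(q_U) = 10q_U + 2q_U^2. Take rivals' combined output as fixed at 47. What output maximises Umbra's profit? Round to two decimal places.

With rivals' combined output fixed at 47, Umbra's profit is π_U = (128 - 47 - q_U)q_U - (10q_U + 2q_U²) = (81 - q_U)q_U - (10q_U + 2q_U²).
∂π_U/∂q_U = 71 - 6q_U = 0, so q_U = 71/6.

11.83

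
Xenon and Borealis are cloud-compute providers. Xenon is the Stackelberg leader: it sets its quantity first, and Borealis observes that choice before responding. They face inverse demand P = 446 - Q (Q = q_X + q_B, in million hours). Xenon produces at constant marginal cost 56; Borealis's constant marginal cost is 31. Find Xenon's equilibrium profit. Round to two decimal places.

Solve by backward induction. Given q_X, the follower Borealis maximises π_B = (446 - q_X - q_B)q_B - 31q_B.
Setting the follower's marginal profit to zero, 415 - q_X - 2q_B = 0, i.e. q_B = (415 - q_X)/2.
Xenon substitutes q_B(q_X) into its own profit: π_X = q_X(446 - q_X - (415 - q_X)/2) - 56q_X = (477/2 - (1/2)q_X)q_X - 56q_X.
The leader's first-order condition 365/2 - q_X = 0 yields q_X = 365/2.
Then q_B = (415 - 365/2)/2 = 465/4.
Price P = 446 - 1195/4 = 589/4.
Xenon's profit: (589/4 - 56)·(365/2) = 16653.1250.

16653.13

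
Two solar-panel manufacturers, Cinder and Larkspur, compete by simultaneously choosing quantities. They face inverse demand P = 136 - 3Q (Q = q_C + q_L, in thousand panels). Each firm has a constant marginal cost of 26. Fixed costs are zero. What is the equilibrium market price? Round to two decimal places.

Each firm earns π_i = (136 - 3Q)q_i - 26q_i.
First-order condition (treating rivals' output as given): 110 - 6q_i - 3q_j = 0.
With identical firms every q_j equals q_i, so q_j = q_i and 110 = 9q_i, giving q_i = 110/9.
Total output Q = 220/9, so price P = 136 - 3·(220/9) = 188/3.

62.67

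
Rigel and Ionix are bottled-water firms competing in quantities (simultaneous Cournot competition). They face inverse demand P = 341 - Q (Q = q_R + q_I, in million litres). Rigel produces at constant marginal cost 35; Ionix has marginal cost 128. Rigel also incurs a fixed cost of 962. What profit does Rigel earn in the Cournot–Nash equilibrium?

Rigel's profit: π_R = (341 - Q)q_R - (35q_R). Setting ∂π_R/∂q_R = 0: 306 - 2q_R - (q_I) = 0.
Ionix's first-order condition: 213 - 2q_I - (q_R) = 0.
Best responses: q_R = (306 - q_I)/2, q_I = (213 - q_R)/2.
Solving the pair: q_R = 133, q_I = 40.
Price P = 341 - 173 = 168.
Rigel's profit: (168 - 35)·133 - 962 = 16727.

16727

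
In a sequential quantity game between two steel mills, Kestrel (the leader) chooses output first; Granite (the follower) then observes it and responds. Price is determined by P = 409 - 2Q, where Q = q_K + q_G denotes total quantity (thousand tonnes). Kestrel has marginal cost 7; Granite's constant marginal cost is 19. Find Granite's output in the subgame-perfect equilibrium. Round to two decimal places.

The follower Granite best-responds to any q_K: π_G = (409 - 2Q)q_G - 19q_G.
Follower FOC: 390 - 2q_K - 4q_G = 0, so q_G(q_K) = (390 - 2q_K)/4.
The leader anticipates this reaction. Substituting into P = 409 - 2Q gives P = 214 - q_K, so π_K = (214 - q_K)q_K - 7q_K.
Maximising: ∂π_K/∂q_K = 207 - 2q_K = 0, giving q_K = 207/2.
Then q_G = (390 - 2·(207/2))/4 = 183/4.

45.75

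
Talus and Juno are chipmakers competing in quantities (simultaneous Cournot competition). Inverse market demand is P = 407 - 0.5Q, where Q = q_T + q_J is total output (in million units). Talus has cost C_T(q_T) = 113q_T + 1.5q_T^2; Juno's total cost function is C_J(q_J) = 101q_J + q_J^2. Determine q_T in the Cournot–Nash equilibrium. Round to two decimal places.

62.04

Talus's profit: π_T = (407 - 0.5Q)q_T - (113q_T + (3/2)q_T²). Setting ∂π_T/∂q_T = 0: 294 - 4q_T - (1/2)(q_J) = 0.
Juno's profit: π_J = (407 - 0.5Q)q_J - (101q_J + q_J²). Setting ∂π_J/∂q_J = 0: 306 - 3q_J - (1/2)(q_T) = 0.
Rearranging gives the reaction functions q_T = (294 - (1/2)q_J)/4 and q_J = (306 - (1/2)q_T)/3.
Substituting one into the other gives q_T = 62.0426 and q_J = 91.6596.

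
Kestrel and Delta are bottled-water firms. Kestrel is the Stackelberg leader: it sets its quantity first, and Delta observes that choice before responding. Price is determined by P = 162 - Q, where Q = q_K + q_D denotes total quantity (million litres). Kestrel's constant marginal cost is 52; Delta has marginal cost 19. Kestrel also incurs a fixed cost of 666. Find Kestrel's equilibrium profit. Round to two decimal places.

75.13

The follower Delta best-responds to any q_K: π_D = (162 - Q)q_D - 19q_D.
Setting the follower's marginal profit to zero, 143 - q_K - 2q_D = 0, i.e. q_D = (143 - q_K)/2.
Kestrel substitutes q_D(q_K) into its own profit: π_K = q_K(162 - q_K - (143 - q_K)/2) - 52q_K = (181/2 - (1/2)q_K)q_K - 52q_K.
Leader FOC: 77/2 - q_K = 0, so q_K = 77/2.
Then q_D = (143 - 77/2)/2 = 209/4.
Price P = 162 - 363/4 = 285/4.
Kestrel's profit: (285/4 - 52)·(77/2) - 666 = 601/8.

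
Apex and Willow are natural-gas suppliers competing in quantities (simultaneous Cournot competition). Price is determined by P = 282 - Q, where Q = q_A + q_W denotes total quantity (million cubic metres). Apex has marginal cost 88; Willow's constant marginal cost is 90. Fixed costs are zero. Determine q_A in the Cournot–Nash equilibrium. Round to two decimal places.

65.33

Apex's profit: π_A = (282 - Q)q_A - (88q_A). Setting ∂π_A/∂q_A = 0: 194 - 2q_A - (q_W) = 0.
Willow's first-order condition: 192 - 2q_W - (q_A) = 0.
Rearranging gives the reaction functions q_A = (194 - q_W)/2 and q_W = (192 - q_A)/2.
Substituting one into the other gives q_A = 196/3 and q_W = 190/3.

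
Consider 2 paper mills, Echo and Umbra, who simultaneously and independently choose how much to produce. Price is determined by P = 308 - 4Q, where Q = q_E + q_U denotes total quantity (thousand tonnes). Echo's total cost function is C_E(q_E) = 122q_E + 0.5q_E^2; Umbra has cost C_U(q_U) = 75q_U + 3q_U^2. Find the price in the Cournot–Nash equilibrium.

Echo's profit: π_E = (308 - 4Q)q_E - (122q_E + (1/2)q_E²). Setting ∂π_E/∂q_E = 0: 186 - 9q_E - 4(q_U) = 0.
Umbra's profit: π_U = (308 - 4Q)q_U - (75q_U + 3q_U²). Setting ∂π_U/∂q_U = 0: 233 - 14q_U - 4(q_E) = 0.
Best responses: q_E = (186 - 4q_U)/9, q_U = (233 - 4q_E)/14.
Substituting one into the other gives q_E = 76/5 and q_U = 123/10.
Total output Q = 55/2, so price P = 308 - 4·(55/2) = 198.

198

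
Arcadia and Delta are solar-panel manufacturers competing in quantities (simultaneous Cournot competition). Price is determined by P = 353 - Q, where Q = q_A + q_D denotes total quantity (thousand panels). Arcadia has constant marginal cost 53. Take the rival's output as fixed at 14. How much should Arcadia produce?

With the rival's output fixed at 14, Arcadia's profit is π_A = (353 - 14 - q_A)q_A - (53q_A) = (339 - q_A)q_A - (53q_A).
∂π_A/∂q_A = 286 - 2q_A = 0, so q_A = 143.

143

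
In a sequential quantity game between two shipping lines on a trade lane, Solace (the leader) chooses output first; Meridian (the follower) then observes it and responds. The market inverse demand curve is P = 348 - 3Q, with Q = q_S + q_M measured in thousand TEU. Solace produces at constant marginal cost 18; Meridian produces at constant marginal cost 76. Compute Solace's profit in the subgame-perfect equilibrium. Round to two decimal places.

Solve by backward induction. Given q_S, the follower Meridian maximises π_M = (348 - 3q_S - 3q_M)q_M - 76q_M.
Setting the follower's marginal profit to zero, 272 - 3q_S - 6q_M = 0, i.e. q_M = (272 - 3q_S)/6.
Solace substitutes q_M(q_S) into its own profit: π_S = q_S(348 - 3q_S - (272 - 3q_S)/2) - 18q_S = (212 - (3/2)q_S)q_S - 18q_S.
The leader's first-order condition 194 - 3q_S = 0 yields q_S = 194/3.
Then q_M = (272 - 3·(194/3))/6 = 13.
Price P = 348 - 3·(233/3) = 115.
Solace's profit: (115 - 18)·(194/3) = 6272.6667.

6272.67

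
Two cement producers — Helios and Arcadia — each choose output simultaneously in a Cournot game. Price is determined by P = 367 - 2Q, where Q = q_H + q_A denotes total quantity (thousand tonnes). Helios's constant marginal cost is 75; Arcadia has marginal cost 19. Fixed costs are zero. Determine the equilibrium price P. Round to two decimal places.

Helios's profit: π_H = (367 - 2Q)q_H - (75q_H). Setting ∂π_H/∂q_H = 0: 292 - 4q_H - 2(q_A) = 0.
Arcadia's profit: π_A = (367 - 2Q)q_A - (19q_A). Setting ∂π_A/∂q_A = 0: 348 - 4q_A - 2(q_H) = 0.
Best responses: q_H = (292 - 2q_A)/4, q_A = (348 - 2q_H)/4.
Solving the pair: q_H = 118/3, q_A = 202/3.
Total output Q = 320/3, so price P = 367 - 2·(320/3) = 461/3.

153.67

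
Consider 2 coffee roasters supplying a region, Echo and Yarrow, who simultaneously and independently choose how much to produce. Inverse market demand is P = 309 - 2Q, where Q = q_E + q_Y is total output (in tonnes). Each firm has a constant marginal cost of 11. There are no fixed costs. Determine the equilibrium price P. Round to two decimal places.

Each firm earns π_i = (309 - 2Q)q_i - 11q_i.
First-order condition (treating rivals' output as given): 298 - 4q_i - 2q_j = 0.
By symmetry each firm produces the same amount; substituting q_j = q_i yields q_i = 298/6 = 149/3.
Total output Q = 298/3, so price P = 309 - 2·(298/3) = 331/3.

110.33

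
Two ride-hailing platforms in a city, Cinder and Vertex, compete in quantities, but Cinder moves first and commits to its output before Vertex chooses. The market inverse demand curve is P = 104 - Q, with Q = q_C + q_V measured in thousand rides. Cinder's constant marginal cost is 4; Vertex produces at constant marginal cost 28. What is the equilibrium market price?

35

The follower Vertex best-responds to any q_C: π_V = (104 - Q)q_V - 28q_V.
Setting the follower's marginal profit to zero, 76 - q_C - 2q_V = 0, i.e. q_V = (76 - q_C)/2.
Cinder substitutes q_V(q_C) into its own profit: π_C = q_C(104 - q_C - (76 - q_C)/2) - 4q_C = (66 - (1/2)q_C)q_C - 4q_C.
The leader's first-order condition 62 - q_C = 0 yields q_C = 62.
Then q_V = (76 - 62)/2 = 7.
Total output Q = 69, so price P = 104 - 69 = 35.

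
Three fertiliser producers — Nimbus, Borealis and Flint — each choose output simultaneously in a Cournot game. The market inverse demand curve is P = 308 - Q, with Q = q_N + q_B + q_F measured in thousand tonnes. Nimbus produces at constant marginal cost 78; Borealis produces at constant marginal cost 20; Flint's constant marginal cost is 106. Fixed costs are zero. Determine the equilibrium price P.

Nimbus's profit: π_N = (308 - Q)q_N - (78q_N). Setting ∂π_N/∂q_N = 0: 230 - 2q_N - (q_B + q_F) = 0.
Borealis's first-order condition: 288 - 2q_B - (q_N + q_F) = 0.
Flint's profit: π_F = (308 - Q)q_F - (106q_F). Setting ∂π_F/∂q_F = 0: 202 - 2q_F - (q_N + q_B) = 0.
Adding the 3 conditions: 720 − 2Q − 2Q = 0, i.e. Q = 180.
Back-substituting: q_N = (230 − 180) = 50, q_B = (288 − 180) = 108, q_F = (202 − 180) = 22.
Total output Q = 180, so price P = 308 - 180 = 128.

128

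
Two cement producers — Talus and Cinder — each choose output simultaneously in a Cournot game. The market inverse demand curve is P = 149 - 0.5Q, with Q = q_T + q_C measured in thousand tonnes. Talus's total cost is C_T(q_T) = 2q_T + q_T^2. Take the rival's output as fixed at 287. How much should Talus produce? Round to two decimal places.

With the rival's output fixed at 287, Talus's profit is π_T = (149 - (1/2)·287 - (1/2)q_T)q_T - (2q_T + q_T²) = (11/2 - (1/2)q_T)q_T - (2q_T + q_T²).
∂π_T/∂q_T = 7/2 - 3q_T = 0, so q_T = 7/6.

1.17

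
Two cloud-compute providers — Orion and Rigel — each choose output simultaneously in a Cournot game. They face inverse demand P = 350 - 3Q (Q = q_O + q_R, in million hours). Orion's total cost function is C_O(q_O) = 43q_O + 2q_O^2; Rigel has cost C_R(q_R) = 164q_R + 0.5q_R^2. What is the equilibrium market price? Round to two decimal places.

Orion's profit: π_O = (350 - 3Q)q_O - (43q_O + 2q_O²). Setting ∂π_O/∂q_O = 0: 307 - 10q_O - 3(q_R) = 0.
Rigel's first-order condition: 186 - 7q_R - 3(q_O) = 0.
Best responses: q_O = (307 - 3q_R)/10, q_R = (186 - 3q_O)/7.
Substituting one into the other gives q_O = 1591/61 and q_R = 939/61.
Total output Q = 41.4754, so price P = 350 - 3·41.4754 = 225.5738.

225.57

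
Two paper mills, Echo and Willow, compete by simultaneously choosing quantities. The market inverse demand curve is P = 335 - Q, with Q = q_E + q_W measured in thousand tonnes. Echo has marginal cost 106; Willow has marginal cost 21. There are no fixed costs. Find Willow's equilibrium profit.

17689

Echo's profit: π_E = (335 - Q)q_E - (106q_E). Setting ∂π_E/∂q_E = 0: 229 - 2q_E - (q_W) = 0.
Willow's first-order condition: 314 - 2q_W - (q_E) = 0.
Rearranging gives the reaction functions q_E = (229 - q_W)/2 and q_W = (314 - q_E)/2.
Substituting one into the other gives q_E = 48 and q_W = 133.
Price P = 335 - 181 = 154.
Willow's profit: (154 - 21)·133 = 17689.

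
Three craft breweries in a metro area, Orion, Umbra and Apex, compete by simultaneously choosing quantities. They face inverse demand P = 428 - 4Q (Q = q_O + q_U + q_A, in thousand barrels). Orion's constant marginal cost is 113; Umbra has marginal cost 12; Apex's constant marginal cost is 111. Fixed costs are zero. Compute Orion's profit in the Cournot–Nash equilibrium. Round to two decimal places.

Orion's profit: π_O = (428 - 4Q)q_O - (113q_O). Setting ∂π_O/∂q_O = 0: 315 - 8q_O - 4(q_U + q_A) = 0.
Umbra's first-order condition: 416 - 8q_U - 4(q_O + q_A) = 0.
Apex's first-order condition: 317 - 8q_A - 4(q_O + q_U) = 0.
Summing all 3 equations gives 1048 − 16Q = 0, hence Q = 131/2.
Back-substituting: q_O = (315 − 262)/4 = 53/4, q_U = (416 − 262)/4 = 77/2, q_A = (317 − 262)/4 = 55/4.
Price P = 428 - 4·(131/2) = 166.
Orion's profit: (166 - 113)·(53/4) = 702.2500.

702.25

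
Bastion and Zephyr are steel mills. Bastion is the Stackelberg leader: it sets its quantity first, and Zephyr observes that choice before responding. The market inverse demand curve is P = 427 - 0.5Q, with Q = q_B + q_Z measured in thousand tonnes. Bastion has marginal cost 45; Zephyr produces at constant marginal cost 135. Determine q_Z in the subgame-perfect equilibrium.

56

The follower Zephyr best-responds to any q_B: π_Z = (427 - 0.5Q)q_Z - 135q_Z.
∂π_Z/∂q_Z = 292 - (1/2)q_B - q_Z = 0 gives the reaction function q_Z = (292 - (1/2)q_B).
Bastion substitutes q_Z(q_B) into its own profit: π_B = q_B(427 - (1/2)q_B - (292 - (1/2)q_B)/2) - 45q_B = (281 - (1/4)q_B)q_B - 45q_B.
Maximising: ∂π_B/∂q_B = 236 - (1/2)q_B = 0, giving q_B = 472.
Then q_Z = (292 - (1/2)·472) = 56.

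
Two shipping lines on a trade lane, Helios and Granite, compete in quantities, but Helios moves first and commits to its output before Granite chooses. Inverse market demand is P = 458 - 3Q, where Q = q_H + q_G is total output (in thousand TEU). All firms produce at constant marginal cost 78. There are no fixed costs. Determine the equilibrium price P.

173

The follower Granite best-responds to any q_H: π_G = (458 - 3Q)q_G - 78q_G.
Follower FOC: 380 - 3q_H - 6q_G = 0, so q_G(q_H) = (380 - 3q_H)/6.
The leader anticipates this reaction. Substituting into P = 458 - 3Q gives P = 268 - (3/2)q_H, so π_H = (268 - (3/2)q_H)q_H - 78q_H.
The leader's first-order condition 190 - 3q_H = 0 yields q_H = 190/3.
Then q_G = (380 - 3·(190/3))/6 = 95/3.
Total output Q = 95, so price P = 458 - 3·95 = 173.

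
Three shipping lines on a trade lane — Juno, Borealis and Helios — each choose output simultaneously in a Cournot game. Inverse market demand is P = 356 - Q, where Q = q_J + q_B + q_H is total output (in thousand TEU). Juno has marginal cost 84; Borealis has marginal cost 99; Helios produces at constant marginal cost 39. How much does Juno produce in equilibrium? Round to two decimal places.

Juno's profit: π_J = (356 - Q)q_J - (84q_J). Setting ∂π_J/∂q_J = 0: 272 - 2q_J - (q_B + q_H) = 0.
Borealis's first-order condition: 257 - 2q_B - (q_J + q_H) = 0.
Helios's profit: π_H = (356 - Q)q_H - (39q_H). Setting ∂π_H/∂q_H = 0: 317 - 2q_H - (q_J + q_B) = 0.
Summing all 3 equations gives 846 − 4Q = 0, hence Q = 423/2.
Back-substituting: q_J = (272 − 423/2) = 121/2, q_B = (257 − 423/2) = 91/2, q_H = (317 − 423/2) = 211/2.

60.50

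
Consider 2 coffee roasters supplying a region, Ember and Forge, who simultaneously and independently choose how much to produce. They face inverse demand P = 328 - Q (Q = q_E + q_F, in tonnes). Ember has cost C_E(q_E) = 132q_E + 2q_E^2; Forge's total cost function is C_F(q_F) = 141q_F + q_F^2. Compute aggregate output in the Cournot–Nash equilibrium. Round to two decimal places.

Ember's profit: π_E = (328 - Q)q_E - (132q_E + 2q_E²). Setting ∂π_E/∂q_E = 0: 196 - 6q_E - (q_F) = 0.
Forge's profit: π_F = (328 - Q)q_F - (141q_F + q_F²). Setting ∂π_F/∂q_F = 0: 187 - 4q_F - (q_E) = 0.
So q_E = (196 - q_F)/6 and q_F = (187 - q_E)/4.
Solving the pair: q_E = 597/23, q_F = 926/23.
Total output Q = 597/23 + 926/23 = 1523/23.

66.22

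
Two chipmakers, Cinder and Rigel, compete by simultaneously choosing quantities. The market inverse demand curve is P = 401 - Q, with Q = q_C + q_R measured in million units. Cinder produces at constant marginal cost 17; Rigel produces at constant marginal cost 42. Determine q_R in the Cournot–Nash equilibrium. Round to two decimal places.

111.33

Cinder's profit: π_C = (401 - Q)q_C - (17q_C). Setting ∂π_C/∂q_C = 0: 384 - 2q_C - (q_R) = 0.
Rigel's first-order condition: 359 - 2q_R - (q_C) = 0.
So q_C = (384 - q_R)/2 and q_R = (359 - q_C)/2.
Substituting one into the other gives q_C = 409/3 and q_R = 334/3.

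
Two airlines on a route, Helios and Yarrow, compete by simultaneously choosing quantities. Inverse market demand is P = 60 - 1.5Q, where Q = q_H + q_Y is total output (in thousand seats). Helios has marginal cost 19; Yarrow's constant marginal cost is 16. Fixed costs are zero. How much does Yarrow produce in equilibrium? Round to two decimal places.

10.44

Helios's profit: π_H = (60 - 1.5Q)q_H - (19q_H). Setting ∂π_H/∂q_H = 0: 41 - 3q_H - (3/2)(q_Y) = 0.
Yarrow's first-order condition: 44 - 3q_Y - (3/2)(q_H) = 0.
Best responses: q_H = (41 - (3/2)q_Y)/3, q_Y = (44 - (3/2)q_H)/3.
Solving the pair: q_H = 76/9, q_Y = 94/9.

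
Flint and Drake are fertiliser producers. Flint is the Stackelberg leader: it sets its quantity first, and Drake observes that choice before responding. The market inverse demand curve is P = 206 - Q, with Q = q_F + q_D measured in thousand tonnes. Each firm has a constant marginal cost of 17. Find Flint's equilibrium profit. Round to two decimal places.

4465.13

The follower Drake best-responds to any q_F: π_D = (206 - Q)q_D - 17q_D.
∂π_D/∂q_D = 189 - q_F - 2q_D = 0 gives the reaction function q_D = (189 - q_F)/2.
Flint substitutes q_D(q_F) into its own profit: π_F = q_F(206 - q_F - (189 - q_F)/2) - 17q_F = (223/2 - (1/2)q_F)q_F - 17q_F.
The leader's first-order condition 189/2 - q_F = 0 yields q_F = 189/2.
Then q_D = (189 - 189/2)/2 = 189/4.
Price P = 206 - 567/4 = 257/4.
Flint's profit: (257/4 - 17)·(189/2) = 4465.1250.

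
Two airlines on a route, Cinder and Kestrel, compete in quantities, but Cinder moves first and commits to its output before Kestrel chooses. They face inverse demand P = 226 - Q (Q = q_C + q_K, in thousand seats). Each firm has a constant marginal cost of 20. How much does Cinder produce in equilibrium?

Solve by backward induction. Given q_C, the follower Kestrel maximises π_K = (226 - q_C - q_K)q_K - 20q_K.
Follower FOC: 206 - q_C - 2q_K = 0, so q_K(q_C) = (206 - q_C)/2.
Cinder substitutes q_K(q_C) into its own profit: π_C = q_C(226 - q_C - (206 - q_C)/2) - 20q_C = (123 - (1/2)q_C)q_C - 20q_C.
The leader's first-order condition 103 - q_C = 0 yields q_C = 103.
Then q_K = (206 - 103)/2 = 103/2.

103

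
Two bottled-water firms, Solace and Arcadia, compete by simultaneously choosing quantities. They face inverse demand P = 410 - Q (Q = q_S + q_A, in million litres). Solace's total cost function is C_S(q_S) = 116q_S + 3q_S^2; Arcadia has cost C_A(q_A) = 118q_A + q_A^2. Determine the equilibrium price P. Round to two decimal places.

Solace's profit: π_S = (410 - Q)q_S - (116q_S + 3q_S²). Setting ∂π_S/∂q_S = 0: 294 - 8q_S - (q_A) = 0.
Arcadia's profit: π_A = (410 - Q)q_A - (118q_A + q_A²). Setting ∂π_A/∂q_A = 0: 292 - 4q_A - (q_S) = 0.
Rearranging gives the reaction functions q_S = (294 - q_A)/8 and q_A = (292 - q_S)/4.
Solving the pair: q_S = 884/31, q_A = 65.8710.
Total output Q = 94.3871, so price P = 410 - 94.3871 = 315.6129.

315.61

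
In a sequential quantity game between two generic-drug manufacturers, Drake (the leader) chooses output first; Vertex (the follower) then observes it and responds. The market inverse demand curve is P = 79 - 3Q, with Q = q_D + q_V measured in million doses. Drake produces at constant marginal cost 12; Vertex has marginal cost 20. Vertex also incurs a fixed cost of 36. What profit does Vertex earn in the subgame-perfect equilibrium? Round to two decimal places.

Solve by backward induction. Given q_D, the follower Vertex maximises π_V = (79 - 3q_D - 3q_V)q_V - 20q_V.
∂π_V/∂q_V = 59 - 3q_D - 6q_V = 0 gives the reaction function q_V = (59 - 3q_D)/6.
The leader anticipates this reaction. Substituting into P = 79 - 3Q gives P = 99/2 - (3/2)q_D, so π_D = (99/2 - (3/2)q_D)q_D - 12q_D.
The leader's first-order condition 75/2 - 3q_D = 0 yields q_D = 25/2.
Then q_V = (59 - 3·(25/2))/6 = 43/12.
Price P = 79 - 3·(193/12) = 123/4.
Vertex's profit: (123/4 - 20)·(43/12) - 36 = 121/48.

2.52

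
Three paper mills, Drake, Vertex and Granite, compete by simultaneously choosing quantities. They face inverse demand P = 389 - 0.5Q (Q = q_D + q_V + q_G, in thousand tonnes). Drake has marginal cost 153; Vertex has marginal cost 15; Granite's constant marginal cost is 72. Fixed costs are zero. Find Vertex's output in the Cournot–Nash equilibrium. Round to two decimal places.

284.50

Drake's profit: π_D = (389 - 0.5Q)q_D - (153q_D). Setting ∂π_D/∂q_D = 0: 236 - q_D - (1/2)(q_V + q_G) = 0.
Vertex's first-order condition: 374 - q_V - (1/2)(q_D + q_G) = 0.
Granite's first-order condition: 317 - q_G - (1/2)(q_D + q_V) = 0.
Adding the 3 conditions: 927 − Q − Q = 0, i.e. Q = 927/2.
Back-substituting: q_D = (236 − 927/4)/(1/2) = 17/2, q_V = (374 − 927/4)/(1/2) = 569/2, q_G = (317 − 927/4)/(1/2) = 341/2.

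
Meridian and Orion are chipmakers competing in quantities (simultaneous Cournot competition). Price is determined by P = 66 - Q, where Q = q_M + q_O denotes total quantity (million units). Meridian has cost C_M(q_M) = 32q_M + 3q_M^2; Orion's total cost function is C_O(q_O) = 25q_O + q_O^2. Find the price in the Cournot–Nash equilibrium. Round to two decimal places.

Meridian's profit: π_M = (66 - Q)q_M - (32q_M + 3q_M²). Setting ∂π_M/∂q_M = 0: 34 - 8q_M - (q_O) = 0.
Orion's profit: π_O = (66 - Q)q_O - (25q_O + q_O²). Setting ∂π_O/∂q_O = 0: 41 - 4q_O - (q_M) = 0.
Rearranging gives the reaction functions q_M = (34 - q_O)/8 and q_O = (41 - q_M)/4.
Substituting one into the other gives q_M = 95/31 and q_O = 294/31.
Total output Q = 389/31, so price P = 66 - 389/31 = 1657/31.

53.45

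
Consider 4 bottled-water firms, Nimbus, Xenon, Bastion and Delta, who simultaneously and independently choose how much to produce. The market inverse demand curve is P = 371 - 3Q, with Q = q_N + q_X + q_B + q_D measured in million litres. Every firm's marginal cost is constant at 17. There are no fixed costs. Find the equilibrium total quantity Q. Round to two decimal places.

A representative firm's profit is π_i = q_i(371 - 3Q) - 17q_i.
First-order condition (treating rivals' output as given): 354 - 6q_i - 3·Σ_{j≠i} q_j = 0.
With identical firms every q_j equals q_i, so Σ_{j≠i} q_j = 3q_i and 354 = 15q_i, giving q_i = 118/5.
Total output Q = 118/5 + 118/5 + 118/5 + 118/5 = 472/5.

94.40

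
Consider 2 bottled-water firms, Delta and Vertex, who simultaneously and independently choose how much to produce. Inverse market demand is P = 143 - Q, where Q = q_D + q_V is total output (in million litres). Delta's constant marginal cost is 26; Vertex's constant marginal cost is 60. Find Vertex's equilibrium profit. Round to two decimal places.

Delta's profit: π_D = (143 - Q)q_D - (26q_D). Setting ∂π_D/∂q_D = 0: 117 - 2q_D - (q_V) = 0.
Vertex's profit: π_V = (143 - Q)q_V - (60q_V). Setting ∂π_V/∂q_V = 0: 83 - 2q_V - (q_D) = 0.
Best responses: q_D = (117 - q_V)/2, q_V = (83 - q_D)/2.
Solving the pair: q_D = 151/3, q_V = 49/3.
Price P = 143 - 200/3 = 229/3.
Vertex's profit: (229/3 - 60)·(49/3) = 266.7778.

266.78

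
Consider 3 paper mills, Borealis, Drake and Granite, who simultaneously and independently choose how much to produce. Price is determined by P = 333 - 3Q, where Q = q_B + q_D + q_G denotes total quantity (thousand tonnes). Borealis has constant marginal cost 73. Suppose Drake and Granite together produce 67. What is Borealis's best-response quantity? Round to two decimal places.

9.83

With rivals' combined output fixed at 67, Borealis's profit is π_B = (333 - 3·67 - 3q_B)q_B - (73q_B) = (132 - 3q_B)q_B - (73q_B).
∂π_B/∂q_B = 59 - 6q_B = 0, so q_B = 59/6.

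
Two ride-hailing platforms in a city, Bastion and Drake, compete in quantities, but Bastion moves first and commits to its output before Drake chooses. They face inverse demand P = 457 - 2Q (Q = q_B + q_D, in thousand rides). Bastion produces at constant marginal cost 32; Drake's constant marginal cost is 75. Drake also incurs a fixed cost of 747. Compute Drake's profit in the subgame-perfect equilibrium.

Solve by backward induction. Given q_B, the follower Drake maximises π_D = (457 - 2q_B - 2q_D)q_D - 75q_D.
Follower FOC: 382 - 2q_B - 4q_D = 0, so q_D(q_B) = (382 - 2q_B)/4.
The leader anticipates this reaction. Substituting into P = 457 - 2Q gives P = 266 - q_B, so π_B = (266 - q_B)q_B - 32q_B.
The leader's first-order condition 234 - 2q_B = 0 yields q_B = 117.
Then q_D = (382 - 2·117)/4 = 37.
Price P = 457 - 2·154 = 149.
Drake's profit: (149 - 75)·37 - 747 = 1991.

1991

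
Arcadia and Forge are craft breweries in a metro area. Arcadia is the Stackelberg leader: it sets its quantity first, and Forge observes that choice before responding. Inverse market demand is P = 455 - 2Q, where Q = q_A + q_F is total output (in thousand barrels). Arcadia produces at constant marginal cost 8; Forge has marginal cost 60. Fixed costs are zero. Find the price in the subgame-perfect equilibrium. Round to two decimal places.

132.75

The follower Forge best-responds to any q_A: π_F = (455 - 2Q)q_F - 60q_F.
∂π_F/∂q_F = 395 - 2q_A - 4q_F = 0 gives the reaction function q_F = (395 - 2q_A)/4.
Arcadia substitutes q_F(q_A) into its own profit: π_A = q_A(455 - 2q_A - (395 - 2q_A)/2) - 8q_A = (515/2 - q_A)q_A - 8q_A.
Leader FOC: 499/2 - 2q_A = 0, so q_A = 499/4.
Then q_F = (395 - 2·(499/4))/4 = 291/8.
Total output Q = 1289/8, so price P = 455 - 2·(1289/8) = 531/4.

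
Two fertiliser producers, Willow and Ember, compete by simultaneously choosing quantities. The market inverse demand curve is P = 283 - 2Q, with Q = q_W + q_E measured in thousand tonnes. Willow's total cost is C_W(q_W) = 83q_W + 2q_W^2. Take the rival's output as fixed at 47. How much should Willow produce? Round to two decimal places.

13.25

With the rival's output fixed at 47, Willow's profit is π_W = (283 - 2·47 - 2q_W)q_W - (83q_W + 2q_W²) = (189 - 2q_W)q_W - (83q_W + 2q_W²).
∂π_W/∂q_W = 106 - 8q_W = 0, so q_W = 53/4.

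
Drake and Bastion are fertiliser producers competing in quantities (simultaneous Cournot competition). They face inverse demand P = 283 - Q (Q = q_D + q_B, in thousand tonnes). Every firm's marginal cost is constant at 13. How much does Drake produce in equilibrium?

Each firm earns π_i = (283 - Q)q_i - 13q_i.
Setting ∂π_i/∂q_i = 0 with rivals' quantities fixed: 270 - 2q_i - q_j = 0.
With identical firms every q_j equals q_i, so q_j = q_i and 270 = 3q_i, giving q_i = 90.

90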